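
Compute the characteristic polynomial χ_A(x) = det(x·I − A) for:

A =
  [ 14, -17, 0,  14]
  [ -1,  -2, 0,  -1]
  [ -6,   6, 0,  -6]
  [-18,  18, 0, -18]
x^4 + 6*x^3 + 9*x^2

Expanding det(x·I − A) (e.g. by cofactor expansion or by noting that A is similar to its Jordan form J, which has the same characteristic polynomial as A) gives
  χ_A(x) = x^4 + 6*x^3 + 9*x^2
which factors as x^2*(x + 3)^2. The eigenvalues (with algebraic multiplicities) are λ = -3 with multiplicity 2, λ = 0 with multiplicity 2.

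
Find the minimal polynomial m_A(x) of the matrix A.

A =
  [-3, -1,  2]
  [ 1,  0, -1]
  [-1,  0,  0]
x^3 + 3*x^2 + 3*x + 1

The characteristic polynomial is χ_A(x) = (x + 1)^3, so the eigenvalues are known. The minimal polynomial is
  m_A(x) = Π_λ (x − λ)^{k_λ}
where k_λ is the size of the *largest* Jordan block for λ (equivalently, the smallest k with (A − λI)^k v = 0 for every generalised eigenvector v of λ).

  λ = -1: largest Jordan block has size 3, contributing (x + 1)^3

So m_A(x) = (x + 1)^3 = x^3 + 3*x^2 + 3*x + 1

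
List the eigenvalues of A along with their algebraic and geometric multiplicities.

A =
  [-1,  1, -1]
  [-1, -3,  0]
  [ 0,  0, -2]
λ = -2: alg = 3, geom = 1

Step 1 — factor the characteristic polynomial to read off the algebraic multiplicities:
  χ_A(x) = (x + 2)^3

Step 2 — compute geometric multiplicities via the rank-nullity identity g(λ) = n − rank(A − λI):
  rank(A − (-2)·I) = 2, so dim ker(A − (-2)·I) = n − 2 = 1

Summary:
  λ = -2: algebraic multiplicity = 3, geometric multiplicity = 1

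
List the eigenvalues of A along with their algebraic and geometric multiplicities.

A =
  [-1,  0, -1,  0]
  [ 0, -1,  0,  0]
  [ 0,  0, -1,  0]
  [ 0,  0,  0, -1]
λ = -1: alg = 4, geom = 3

Step 1 — factor the characteristic polynomial to read off the algebraic multiplicities:
  χ_A(x) = (x + 1)^4

Step 2 — compute geometric multiplicities via the rank-nullity identity g(λ) = n − rank(A − λI):
  rank(A − (-1)·I) = 1, so dim ker(A − (-1)·I) = n − 1 = 3

Summary:
  λ = -1: algebraic multiplicity = 4, geometric multiplicity = 3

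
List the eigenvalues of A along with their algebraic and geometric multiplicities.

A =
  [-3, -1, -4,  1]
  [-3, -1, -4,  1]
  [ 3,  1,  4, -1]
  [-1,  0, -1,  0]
λ = 0: alg = 4, geom = 2

Step 1 — factor the characteristic polynomial to read off the algebraic multiplicities:
  χ_A(x) = x^4

Step 2 — compute geometric multiplicities via the rank-nullity identity g(λ) = n − rank(A − λI):
  rank(A − (0)·I) = 2, so dim ker(A − (0)·I) = n − 2 = 2

Summary:
  λ = 0: algebraic multiplicity = 4, geometric multiplicity = 2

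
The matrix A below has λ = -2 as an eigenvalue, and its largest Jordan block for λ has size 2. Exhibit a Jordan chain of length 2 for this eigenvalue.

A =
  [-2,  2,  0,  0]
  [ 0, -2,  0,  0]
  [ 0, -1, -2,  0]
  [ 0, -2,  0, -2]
A Jordan chain for λ = -2 of length 2:
v_1 = (2, 0, -1, -2)ᵀ
v_2 = (0, 1, 0, 0)ᵀ

Let N = A − (-2)·I. We want v_2 with N^2 v_2 = 0 but N^1 v_2 ≠ 0; then v_{j-1} := N · v_j for j = 2, …, 2.

Pick v_2 = (0, 1, 0, 0)ᵀ.
Then v_1 = N · v_2 = (2, 0, -1, -2)ᵀ.

Sanity check: (A − (-2)·I) v_1 = (0, 0, 0, 0)ᵀ = 0. ✓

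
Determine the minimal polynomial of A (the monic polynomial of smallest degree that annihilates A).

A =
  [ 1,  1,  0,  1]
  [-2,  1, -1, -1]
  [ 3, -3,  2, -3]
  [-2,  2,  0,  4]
x^3 - 6*x^2 + 12*x - 8

The characteristic polynomial is χ_A(x) = (x - 2)^4, so the eigenvalues are known. The minimal polynomial is
  m_A(x) = Π_λ (x − λ)^{k_λ}
where k_λ is the size of the *largest* Jordan block for λ (equivalently, the smallest k with (A − λI)^k v = 0 for every generalised eigenvector v of λ).

  λ = 2: largest Jordan block has size 3, contributing (x − 2)^3

So m_A(x) = (x - 2)^3 = x^3 - 6*x^2 + 12*x - 8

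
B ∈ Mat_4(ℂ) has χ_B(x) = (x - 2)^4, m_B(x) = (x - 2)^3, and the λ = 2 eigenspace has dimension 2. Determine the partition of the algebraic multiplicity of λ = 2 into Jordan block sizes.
Block sizes for λ = 2: [3, 1]

Step 1 — from the characteristic polynomial, algebraic multiplicity of λ = 2 is 4. From dim ker(B − (2)·I) = 2, there are exactly 2 Jordan blocks for λ = 2.
Step 2 — from the minimal polynomial, the factor (x − 2)^3 tells us the largest block for λ = 2 has size 3.
Step 3 — with total size 4, 2 blocks, and largest block 3, the block sizes (in nonincreasing order) are [3, 1].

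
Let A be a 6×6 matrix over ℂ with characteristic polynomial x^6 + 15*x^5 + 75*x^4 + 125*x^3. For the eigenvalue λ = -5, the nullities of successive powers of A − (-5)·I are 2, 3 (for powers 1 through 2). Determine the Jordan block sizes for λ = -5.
Block sizes for λ = -5: [2, 1]

From the dimensions of kernels of powers, the number of Jordan blocks of size at least j is d_j − d_{j−1} where d_j = dim ker(N^j) (with d_0 = 0). Computing the differences gives [2, 1].
The number of blocks of size exactly k is (#blocks of size ≥ k) − (#blocks of size ≥ k + 1), so the partition is: 1 block(s) of size 1, 1 block(s) of size 2.
In nonincreasing order the block sizes are [2, 1].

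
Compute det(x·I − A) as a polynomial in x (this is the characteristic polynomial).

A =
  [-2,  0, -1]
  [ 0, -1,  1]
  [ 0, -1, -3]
x^3 + 6*x^2 + 12*x + 8

Expanding det(x·I − A) (e.g. by cofactor expansion or by noting that A is similar to its Jordan form J, which has the same characteristic polynomial as A) gives
  χ_A(x) = x^3 + 6*x^2 + 12*x + 8
which factors as (x + 2)^3. The eigenvalues (with algebraic multiplicities) are λ = -2 with multiplicity 3.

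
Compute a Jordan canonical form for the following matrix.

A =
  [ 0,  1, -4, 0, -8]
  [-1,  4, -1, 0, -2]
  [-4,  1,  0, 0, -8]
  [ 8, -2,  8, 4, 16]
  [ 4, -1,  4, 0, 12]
J_3(4) ⊕ J_1(4) ⊕ J_1(4)

The characteristic polynomial is
  det(x·I − A) = x^5 - 20*x^4 + 160*x^3 - 640*x^2 + 1280*x - 1024 = (x - 4)^5

Eigenvalues and multiplicities (the geometric multiplicity of λ is n − rank(A − λI), which equals the number of Jordan blocks for λ):
  λ = 4: algebraic multiplicity = 5, geometric multiplicity = 3

Determining the block sizes for each eigenvalue:
  λ = 4: with am = 5 and gm = 3, the partition is not yet determined (e.g. several partitions of 5 into 3 parts exist). Let N = A − (4)·I. Computing rank(N^1) = 2, rank(N^2) = 1, rank(N^3) = 0; the number of blocks of size ≥ j is rank(N^{j−1}) − rank(N^j), giving [3, 1, 1]. So we have 1 block(s) of size 3, 2 block(s) of size 1 → block sizes [3, 1, 1]

Assembling the blocks gives a Jordan form
J =
  [4, 1, 0, 0, 0]
  [0, 4, 1, 0, 0]
  [0, 0, 4, 0, 0]
  [0, 0, 0, 4, 0]
  [0, 0, 0, 0, 4]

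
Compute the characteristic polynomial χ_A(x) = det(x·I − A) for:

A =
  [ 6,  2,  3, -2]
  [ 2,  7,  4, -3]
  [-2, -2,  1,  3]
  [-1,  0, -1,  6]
x^4 - 20*x^3 + 150*x^2 - 500*x + 625

Expanding det(x·I − A) (e.g. by cofactor expansion or by noting that A is similar to its Jordan form J, which has the same characteristic polynomial as A) gives
  χ_A(x) = x^4 - 20*x^3 + 150*x^2 - 500*x + 625
which factors as (x - 5)^4. The eigenvalues (with algebraic multiplicities) are λ = 5 with multiplicity 4.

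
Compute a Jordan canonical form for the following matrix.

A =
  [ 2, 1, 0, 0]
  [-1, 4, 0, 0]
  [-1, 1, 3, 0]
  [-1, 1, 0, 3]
J_2(3) ⊕ J_1(3) ⊕ J_1(3)

The characteristic polynomial is
  det(x·I − A) = x^4 - 12*x^3 + 54*x^2 - 108*x + 81 = (x - 3)^4

Eigenvalues and multiplicities (the geometric multiplicity of λ is n − rank(A − λI), which equals the number of Jordan blocks for λ):
  λ = 3: algebraic multiplicity = 4, geometric multiplicity = 3

Determining the block sizes for each eigenvalue:
  λ = 3: 3 blocks summing to 4 forces exactly one block of size 2 and the rest size 1 → block sizes [2, 1, 1]

Assembling the blocks gives a Jordan form
J =
  [3, 1, 0, 0]
  [0, 3, 0, 0]
  [0, 0, 3, 0]
  [0, 0, 0, 3]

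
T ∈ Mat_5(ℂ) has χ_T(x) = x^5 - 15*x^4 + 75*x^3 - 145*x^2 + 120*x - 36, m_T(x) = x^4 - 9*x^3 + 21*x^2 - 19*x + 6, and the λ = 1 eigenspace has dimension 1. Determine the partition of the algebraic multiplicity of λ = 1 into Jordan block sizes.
Block sizes for λ = 1: [3]

Step 1 — from the characteristic polynomial, algebraic multiplicity of λ = 1 is 3. From dim ker(T − (1)·I) = 1, there are exactly 1 Jordan blocks for λ = 1.
Step 2 — from the minimal polynomial, the factor (x − 1)^3 tells us the largest block for λ = 1 has size 3.
Step 3 — with total size 3, 1 blocks, and largest block 3, the block sizes (in nonincreasing order) are [3].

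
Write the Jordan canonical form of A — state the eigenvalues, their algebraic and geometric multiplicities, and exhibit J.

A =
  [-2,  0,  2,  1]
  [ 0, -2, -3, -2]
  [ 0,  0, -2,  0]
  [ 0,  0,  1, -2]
J_3(-2) ⊕ J_1(-2)

The characteristic polynomial is
  det(x·I − A) = x^4 + 8*x^3 + 24*x^2 + 32*x + 16 = (x + 2)^4

Eigenvalues and multiplicities (the geometric multiplicity of λ is n − rank(A − λI), which equals the number of Jordan blocks for λ):
  λ = -2: algebraic multiplicity = 4, geometric multiplicity = 2

Determining the block sizes for each eigenvalue:
  λ = -2: with am = 4 and gm = 2, the partition is not yet determined (e.g. several partitions of 4 into 2 parts exist). Let N = A − (-2)·I. Computing rank(N^1) = 2, rank(N^2) = 1, rank(N^3) = 0; the number of blocks of size ≥ j is rank(N^{j−1}) − rank(N^j), giving [2, 1, 1]. So we have 1 block(s) of size 3, 1 block(s) of size 1 → block sizes [3, 1]

Assembling the blocks gives a Jordan form
J =
  [-2,  1,  0,  0]
  [ 0, -2,  1,  0]
  [ 0,  0, -2,  0]
  [ 0,  0,  0, -2]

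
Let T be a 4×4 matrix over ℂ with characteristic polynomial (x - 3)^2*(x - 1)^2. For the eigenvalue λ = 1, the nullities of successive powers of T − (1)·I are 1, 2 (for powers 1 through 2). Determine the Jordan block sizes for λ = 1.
Block sizes for λ = 1: [2]

From the dimensions of kernels of powers, the number of Jordan blocks of size at least j is d_j − d_{j−1} where d_j = dim ker(N^j) (with d_0 = 0). Computing the differences gives [1, 1].
The number of blocks of size exactly k is (#blocks of size ≥ k) − (#blocks of size ≥ k + 1), so the partition is: 1 block(s) of size 2.
In nonincreasing order the block sizes are [2].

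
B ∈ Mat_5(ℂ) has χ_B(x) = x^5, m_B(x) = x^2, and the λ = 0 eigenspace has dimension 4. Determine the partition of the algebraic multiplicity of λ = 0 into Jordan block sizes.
Block sizes for λ = 0: [2, 1, 1, 1]

Step 1 — from the characteristic polynomial, algebraic multiplicity of λ = 0 is 5. From dim ker(B − (0)·I) = 4, there are exactly 4 Jordan blocks for λ = 0.
Step 2 — from the minimal polynomial, the factor (x − 0)^2 tells us the largest block for λ = 0 has size 2.
Step 3 — with total size 5, 4 blocks, and largest block 2, the block sizes (in nonincreasing order) are [2, 1, 1, 1].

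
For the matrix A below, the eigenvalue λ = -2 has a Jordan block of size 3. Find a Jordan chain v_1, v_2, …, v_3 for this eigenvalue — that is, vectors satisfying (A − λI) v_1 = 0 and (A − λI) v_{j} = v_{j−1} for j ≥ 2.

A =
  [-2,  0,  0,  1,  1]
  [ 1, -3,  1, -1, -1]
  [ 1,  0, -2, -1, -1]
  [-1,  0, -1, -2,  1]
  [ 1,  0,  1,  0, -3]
A Jordan chain for λ = -2 of length 3:
v_1 = (0, -1, -1, 1, -1)ᵀ
v_2 = (-1, 1, 1, -1, 1)ᵀ
v_3 = (0, 1, 1, -1, 0)ᵀ

Let N = A − (-2)·I. We want v_3 with N^3 v_3 = 0 but N^2 v_3 ≠ 0; then v_{j-1} := N · v_j for j = 3, …, 2.

Pick v_3 = (0, 1, 1, -1, 0)ᵀ.
Then v_2 = N · v_3 = (-1, 1, 1, -1, 1)ᵀ.
Then v_1 = N · v_2 = (0, -1, -1, 1, -1)ᵀ.

Sanity check: (A − (-2)·I) v_1 = (0, 0, 0, 0, 0)ᵀ = 0. ✓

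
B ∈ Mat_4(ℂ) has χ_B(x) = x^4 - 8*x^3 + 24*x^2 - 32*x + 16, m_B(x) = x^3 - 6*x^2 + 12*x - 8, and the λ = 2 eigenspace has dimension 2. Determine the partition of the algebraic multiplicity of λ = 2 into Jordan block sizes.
Block sizes for λ = 2: [3, 1]

Step 1 — from the characteristic polynomial, algebraic multiplicity of λ = 2 is 4. From dim ker(B − (2)·I) = 2, there are exactly 2 Jordan blocks for λ = 2.
Step 2 — from the minimal polynomial, the factor (x − 2)^3 tells us the largest block for λ = 2 has size 3.
Step 3 — with total size 4, 2 blocks, and largest block 3, the block sizes (in nonincreasing order) are [3, 1].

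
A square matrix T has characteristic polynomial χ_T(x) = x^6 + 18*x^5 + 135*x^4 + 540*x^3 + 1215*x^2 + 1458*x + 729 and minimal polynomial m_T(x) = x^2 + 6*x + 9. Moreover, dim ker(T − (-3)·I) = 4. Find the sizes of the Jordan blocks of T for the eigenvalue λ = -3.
Block sizes for λ = -3: [2, 2, 1, 1]

Step 1 — from the characteristic polynomial, algebraic multiplicity of λ = -3 is 6. From dim ker(T − (-3)·I) = 4, there are exactly 4 Jordan blocks for λ = -3.
Step 2 — from the minimal polynomial, the factor (x + 3)^2 tells us the largest block for λ = -3 has size 2.
Step 3 — with total size 6, 4 blocks, and largest block 2, the block sizes (in nonincreasing order) are [2, 2, 1, 1].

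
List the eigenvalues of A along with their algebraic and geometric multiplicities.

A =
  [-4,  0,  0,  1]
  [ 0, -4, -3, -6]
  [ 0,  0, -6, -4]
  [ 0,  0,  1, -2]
λ = -4: alg = 4, geom = 2

Step 1 — factor the characteristic polynomial to read off the algebraic multiplicities:
  χ_A(x) = (x + 4)^4

Step 2 — compute geometric multiplicities via the rank-nullity identity g(λ) = n − rank(A − λI):
  rank(A − (-4)·I) = 2, so dim ker(A − (-4)·I) = n − 2 = 2

Summary:
  λ = -4: algebraic multiplicity = 4, geometric multiplicity = 2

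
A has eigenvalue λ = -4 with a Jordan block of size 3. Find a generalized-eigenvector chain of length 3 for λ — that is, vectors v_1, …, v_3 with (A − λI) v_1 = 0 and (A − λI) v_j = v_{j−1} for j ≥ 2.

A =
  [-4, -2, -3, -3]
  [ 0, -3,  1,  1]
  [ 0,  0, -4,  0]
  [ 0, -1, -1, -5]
A Jordan chain for λ = -4 of length 3:
v_1 = (1, 0, 0, 0)ᵀ
v_2 = (-2, 1, 0, -1)ᵀ
v_3 = (0, 1, 0, 0)ᵀ

Let N = A − (-4)·I. We want v_3 with N^3 v_3 = 0 but N^2 v_3 ≠ 0; then v_{j-1} := N · v_j for j = 3, …, 2.

Pick v_3 = (0, 1, 0, 0)ᵀ.
Then v_2 = N · v_3 = (-2, 1, 0, -1)ᵀ.
Then v_1 = N · v_2 = (1, 0, 0, 0)ᵀ.

Sanity check: (A − (-4)·I) v_1 = (0, 0, 0, 0)ᵀ = 0. ✓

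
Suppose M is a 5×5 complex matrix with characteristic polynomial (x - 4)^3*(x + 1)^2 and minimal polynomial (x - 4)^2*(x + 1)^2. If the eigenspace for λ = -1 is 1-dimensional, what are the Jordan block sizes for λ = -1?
Block sizes for λ = -1: [2]

Step 1 — from the characteristic polynomial, algebraic multiplicity of λ = -1 is 2. From dim ker(M − (-1)·I) = 1, there are exactly 1 Jordan blocks for λ = -1.
Step 2 — from the minimal polynomial, the factor (x + 1)^2 tells us the largest block for λ = -1 has size 2.
Step 3 — with total size 2, 1 blocks, and largest block 2, the block sizes (in nonincreasing order) are [2].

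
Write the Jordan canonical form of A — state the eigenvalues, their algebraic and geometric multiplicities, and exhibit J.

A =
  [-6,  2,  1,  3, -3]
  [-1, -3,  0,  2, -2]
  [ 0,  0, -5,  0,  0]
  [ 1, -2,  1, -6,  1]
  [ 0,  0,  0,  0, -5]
J_3(-5) ⊕ J_1(-5) ⊕ J_1(-5)

The characteristic polynomial is
  det(x·I − A) = x^5 + 25*x^4 + 250*x^3 + 1250*x^2 + 3125*x + 3125 = (x + 5)^5

Eigenvalues and multiplicities (the geometric multiplicity of λ is n − rank(A − λI), which equals the number of Jordan blocks for λ):
  λ = -5: algebraic multiplicity = 5, geometric multiplicity = 3

Determining the block sizes for each eigenvalue:
  λ = -5: with am = 5 and gm = 3, the partition is not yet determined (e.g. several partitions of 5 into 3 parts exist). Let N = A − (-5)·I. Computing rank(N^1) = 2, rank(N^2) = 1, rank(N^3) = 0; the number of blocks of size ≥ j is rank(N^{j−1}) − rank(N^j), giving [3, 1, 1]. So we have 1 block(s) of size 3, 2 block(s) of size 1 → block sizes [3, 1, 1]

Assembling the blocks gives a Jordan form
J =
  [-5,  1,  0,  0,  0]
  [ 0, -5,  1,  0,  0]
  [ 0,  0, -5,  0,  0]
  [ 0,  0,  0, -5,  0]
  [ 0,  0,  0,  0, -5]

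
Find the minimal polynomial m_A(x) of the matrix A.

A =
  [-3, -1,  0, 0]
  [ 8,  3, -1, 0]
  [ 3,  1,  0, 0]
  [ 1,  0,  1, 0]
x^3

The characteristic polynomial is χ_A(x) = x^4, so the eigenvalues are known. The minimal polynomial is
  m_A(x) = Π_λ (x − λ)^{k_λ}
where k_λ is the size of the *largest* Jordan block for λ (equivalently, the smallest k with (A − λI)^k v = 0 for every generalised eigenvector v of λ).

  λ = 0: largest Jordan block has size 3, contributing (x − 0)^3

So m_A(x) = x^3 = x^3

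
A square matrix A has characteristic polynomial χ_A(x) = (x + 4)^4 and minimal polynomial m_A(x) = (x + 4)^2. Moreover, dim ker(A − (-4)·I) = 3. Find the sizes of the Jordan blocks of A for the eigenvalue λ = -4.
Block sizes for λ = -4: [2, 1, 1]

Step 1 — from the characteristic polynomial, algebraic multiplicity of λ = -4 is 4. From dim ker(A − (-4)·I) = 3, there are exactly 3 Jordan blocks for λ = -4.
Step 2 — from the minimal polynomial, the factor (x + 4)^2 tells us the largest block for λ = -4 has size 2.
Step 3 — with total size 4, 3 blocks, and largest block 2, the block sizes (in nonincreasing order) are [2, 1, 1].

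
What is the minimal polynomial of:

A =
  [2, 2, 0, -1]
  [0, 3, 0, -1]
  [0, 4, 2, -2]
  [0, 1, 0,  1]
x^3 - 6*x^2 + 12*x - 8

The characteristic polynomial is χ_A(x) = (x - 2)^4, so the eigenvalues are known. The minimal polynomial is
  m_A(x) = Π_λ (x − λ)^{k_λ}
where k_λ is the size of the *largest* Jordan block for λ (equivalently, the smallest k with (A − λI)^k v = 0 for every generalised eigenvector v of λ).

  λ = 2: largest Jordan block has size 3, contributing (x − 2)^3

So m_A(x) = (x - 2)^3 = x^3 - 6*x^2 + 12*x - 8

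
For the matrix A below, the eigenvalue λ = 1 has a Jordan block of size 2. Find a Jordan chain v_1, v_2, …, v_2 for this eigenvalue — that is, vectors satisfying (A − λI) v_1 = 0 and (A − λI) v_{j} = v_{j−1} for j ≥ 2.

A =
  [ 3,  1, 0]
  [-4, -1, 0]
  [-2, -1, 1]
A Jordan chain for λ = 1 of length 2:
v_1 = (2, -4, -2)ᵀ
v_2 = (1, 0, 0)ᵀ

Let N = A − (1)·I. We want v_2 with N^2 v_2 = 0 but N^1 v_2 ≠ 0; then v_{j-1} := N · v_j for j = 2, …, 2.

Pick v_2 = (1, 0, 0)ᵀ.
Then v_1 = N · v_2 = (2, -4, -2)ᵀ.

Sanity check: (A − (1)·I) v_1 = (0, 0, 0)ᵀ = 0. ✓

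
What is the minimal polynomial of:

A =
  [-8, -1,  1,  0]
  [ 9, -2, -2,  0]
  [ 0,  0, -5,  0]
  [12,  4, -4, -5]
x^3 + 15*x^2 + 75*x + 125

The characteristic polynomial is χ_A(x) = (x + 5)^4, so the eigenvalues are known. The minimal polynomial is
  m_A(x) = Π_λ (x − λ)^{k_λ}
where k_λ is the size of the *largest* Jordan block for λ (equivalently, the smallest k with (A − λI)^k v = 0 for every generalised eigenvector v of λ).

  λ = -5: largest Jordan block has size 3, contributing (x + 5)^3

So m_A(x) = (x + 5)^3 = x^3 + 15*x^2 + 75*x + 125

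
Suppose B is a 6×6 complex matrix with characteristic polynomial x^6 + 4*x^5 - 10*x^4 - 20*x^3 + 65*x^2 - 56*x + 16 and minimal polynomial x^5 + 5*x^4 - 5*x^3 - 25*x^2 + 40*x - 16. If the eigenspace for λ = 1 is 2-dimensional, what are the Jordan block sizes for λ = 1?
Block sizes for λ = 1: [3, 1]

Step 1 — from the characteristic polynomial, algebraic multiplicity of λ = 1 is 4. From dim ker(B − (1)·I) = 2, there are exactly 2 Jordan blocks for λ = 1.
Step 2 — from the minimal polynomial, the factor (x − 1)^3 tells us the largest block for λ = 1 has size 3.
Step 3 — with total size 4, 2 blocks, and largest block 3, the block sizes (in nonincreasing order) are [3, 1].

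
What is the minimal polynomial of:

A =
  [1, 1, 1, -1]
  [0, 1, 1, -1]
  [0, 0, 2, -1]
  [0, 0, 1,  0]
x^3 - 3*x^2 + 3*x - 1

The characteristic polynomial is χ_A(x) = (x - 1)^4, so the eigenvalues are known. The minimal polynomial is
  m_A(x) = Π_λ (x − λ)^{k_λ}
where k_λ is the size of the *largest* Jordan block for λ (equivalently, the smallest k with (A − λI)^k v = 0 for every generalised eigenvector v of λ).

  λ = 1: largest Jordan block has size 3, contributing (x − 1)^3

So m_A(x) = (x - 1)^3 = x^3 - 3*x^2 + 3*x - 1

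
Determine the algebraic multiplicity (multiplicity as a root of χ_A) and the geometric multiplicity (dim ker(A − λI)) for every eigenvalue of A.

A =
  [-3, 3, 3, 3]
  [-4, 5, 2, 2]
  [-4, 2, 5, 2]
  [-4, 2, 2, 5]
λ = 3: alg = 4, geom = 3

Step 1 — factor the characteristic polynomial to read off the algebraic multiplicities:
  χ_A(x) = (x - 3)^4

Step 2 — compute geometric multiplicities via the rank-nullity identity g(λ) = n − rank(A − λI):
  rank(A − (3)·I) = 1, so dim ker(A − (3)·I) = n − 1 = 3

Summary:
  λ = 3: algebraic multiplicity = 4, geometric multiplicity = 3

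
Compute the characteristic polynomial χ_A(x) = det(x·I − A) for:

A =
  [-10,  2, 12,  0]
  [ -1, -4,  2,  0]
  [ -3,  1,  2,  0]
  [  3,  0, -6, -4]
x^4 + 16*x^3 + 96*x^2 + 256*x + 256

Expanding det(x·I − A) (e.g. by cofactor expansion or by noting that A is similar to its Jordan form J, which has the same characteristic polynomial as A) gives
  χ_A(x) = x^4 + 16*x^3 + 96*x^2 + 256*x + 256
which factors as (x + 4)^4. The eigenvalues (with algebraic multiplicities) are λ = -4 with multiplicity 4.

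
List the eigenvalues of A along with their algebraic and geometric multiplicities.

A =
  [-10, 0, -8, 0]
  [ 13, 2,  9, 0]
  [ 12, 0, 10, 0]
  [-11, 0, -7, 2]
λ = -2: alg = 1, geom = 1; λ = 2: alg = 3, geom = 2

Step 1 — factor the characteristic polynomial to read off the algebraic multiplicities:
  χ_A(x) = (x - 2)^3*(x + 2)

Step 2 — compute geometric multiplicities via the rank-nullity identity g(λ) = n − rank(A − λI):
  rank(A − (-2)·I) = 3, so dim ker(A − (-2)·I) = n − 3 = 1
  rank(A − (2)·I) = 2, so dim ker(A − (2)·I) = n − 2 = 2

Summary:
  λ = -2: algebraic multiplicity = 1, geometric multiplicity = 1
  λ = 2: algebraic multiplicity = 3, geometric multiplicity = 2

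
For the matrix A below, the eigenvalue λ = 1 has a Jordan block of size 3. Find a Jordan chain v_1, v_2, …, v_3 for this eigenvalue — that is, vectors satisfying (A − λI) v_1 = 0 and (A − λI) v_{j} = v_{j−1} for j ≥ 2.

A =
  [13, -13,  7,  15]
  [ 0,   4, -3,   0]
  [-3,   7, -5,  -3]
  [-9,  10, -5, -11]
A Jordan chain for λ = 1 of length 3:
v_1 = (4, -12, -12, -8)ᵀ
v_2 = (-13, 3, 7, 10)ᵀ
v_3 = (0, 1, 0, 0)ᵀ

Let N = A − (1)·I. We want v_3 with N^3 v_3 = 0 but N^2 v_3 ≠ 0; then v_{j-1} := N · v_j for j = 3, …, 2.

Pick v_3 = (0, 1, 0, 0)ᵀ.
Then v_2 = N · v_3 = (-13, 3, 7, 10)ᵀ.
Then v_1 = N · v_2 = (4, -12, -12, -8)ᵀ.

Sanity check: (A − (1)·I) v_1 = (0, 0, 0, 0)ᵀ = 0. ✓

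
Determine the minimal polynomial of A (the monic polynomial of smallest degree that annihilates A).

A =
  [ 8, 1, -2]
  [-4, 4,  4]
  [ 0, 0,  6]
x^2 - 12*x + 36

The characteristic polynomial is χ_A(x) = (x - 6)^3, so the eigenvalues are known. The minimal polynomial is
  m_A(x) = Π_λ (x − λ)^{k_λ}
where k_λ is the size of the *largest* Jordan block for λ (equivalently, the smallest k with (A − λI)^k v = 0 for every generalised eigenvector v of λ).

  λ = 6: largest Jordan block has size 2, contributing (x − 6)^2

So m_A(x) = (x - 6)^2 = x^2 - 12*x + 36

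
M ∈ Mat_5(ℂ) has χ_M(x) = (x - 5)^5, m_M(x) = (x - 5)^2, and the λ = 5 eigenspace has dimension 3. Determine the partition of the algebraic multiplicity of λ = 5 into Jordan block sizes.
Block sizes for λ = 5: [2, 2, 1]

Step 1 — from the characteristic polynomial, algebraic multiplicity of λ = 5 is 5. From dim ker(M − (5)·I) = 3, there are exactly 3 Jordan blocks for λ = 5.
Step 2 — from the minimal polynomial, the factor (x − 5)^2 tells us the largest block for λ = 5 has size 2.
Step 3 — with total size 5, 3 blocks, and largest block 2, the block sizes (in nonincreasing order) are [2, 2, 1].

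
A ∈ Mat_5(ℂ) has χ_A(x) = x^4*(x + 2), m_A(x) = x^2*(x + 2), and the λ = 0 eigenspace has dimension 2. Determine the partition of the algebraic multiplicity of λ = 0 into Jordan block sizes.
Block sizes for λ = 0: [2, 2]

Step 1 — from the characteristic polynomial, algebraic multiplicity of λ = 0 is 4. From dim ker(A − (0)·I) = 2, there are exactly 2 Jordan blocks for λ = 0.
Step 2 — from the minimal polynomial, the factor (x − 0)^2 tells us the largest block for λ = 0 has size 2.
Step 3 — with total size 4, 2 blocks, and largest block 2, the block sizes (in nonincreasing order) are [2, 2].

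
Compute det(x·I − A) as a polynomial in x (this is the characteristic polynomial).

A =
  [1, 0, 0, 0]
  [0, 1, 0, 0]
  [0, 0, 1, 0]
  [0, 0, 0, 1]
x^4 - 4*x^3 + 6*x^2 - 4*x + 1

Expanding det(x·I − A) (e.g. by cofactor expansion or by noting that A is similar to its Jordan form J, which has the same characteristic polynomial as A) gives
  χ_A(x) = x^4 - 4*x^3 + 6*x^2 - 4*x + 1
which factors as (x - 1)^4. The eigenvalues (with algebraic multiplicities) are λ = 1 with multiplicity 4.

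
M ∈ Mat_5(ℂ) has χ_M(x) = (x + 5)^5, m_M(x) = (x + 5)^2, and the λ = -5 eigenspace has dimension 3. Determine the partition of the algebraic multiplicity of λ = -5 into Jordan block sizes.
Block sizes for λ = -5: [2, 2, 1]

Step 1 — from the characteristic polynomial, algebraic multiplicity of λ = -5 is 5. From dim ker(M − (-5)·I) = 3, there are exactly 3 Jordan blocks for λ = -5.
Step 2 — from the minimal polynomial, the factor (x + 5)^2 tells us the largest block for λ = -5 has size 2.
Step 3 — with total size 5, 3 blocks, and largest block 2, the block sizes (in nonincreasing order) are [2, 2, 1].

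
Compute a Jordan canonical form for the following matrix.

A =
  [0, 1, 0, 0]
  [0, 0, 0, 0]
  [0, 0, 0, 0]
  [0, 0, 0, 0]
J_2(0) ⊕ J_1(0) ⊕ J_1(0)

The characteristic polynomial is
  det(x·I − A) = x^4

Eigenvalues and multiplicities (the geometric multiplicity of λ is n − rank(A − λI), which equals the number of Jordan blocks for λ):
  λ = 0: algebraic multiplicity = 4, geometric multiplicity = 3

Determining the block sizes for each eigenvalue:
  λ = 0: 3 blocks summing to 4 forces exactly one block of size 2 and the rest size 1 → block sizes [2, 1, 1]

Assembling the blocks gives a Jordan form
J =
  [0, 1, 0, 0]
  [0, 0, 0, 0]
  [0, 0, 0, 0]
  [0, 0, 0, 0]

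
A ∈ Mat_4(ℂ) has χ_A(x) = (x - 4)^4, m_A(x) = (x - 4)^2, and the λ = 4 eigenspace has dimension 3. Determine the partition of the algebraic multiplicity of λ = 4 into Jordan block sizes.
Block sizes for λ = 4: [2, 1, 1]

Step 1 — from the characteristic polynomial, algebraic multiplicity of λ = 4 is 4. From dim ker(A − (4)·I) = 3, there are exactly 3 Jordan blocks for λ = 4.
Step 2 — from the minimal polynomial, the factor (x − 4)^2 tells us the largest block for λ = 4 has size 2.
Step 3 — with total size 4, 3 blocks, and largest block 2, the block sizes (in nonincreasing order) are [2, 1, 1].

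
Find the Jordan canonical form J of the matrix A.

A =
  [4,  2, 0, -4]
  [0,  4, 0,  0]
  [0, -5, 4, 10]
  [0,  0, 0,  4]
J_2(4) ⊕ J_1(4) ⊕ J_1(4)

The characteristic polynomial is
  det(x·I − A) = x^4 - 16*x^3 + 96*x^2 - 256*x + 256 = (x - 4)^4

Eigenvalues and multiplicities (the geometric multiplicity of λ is n − rank(A − λI), which equals the number of Jordan blocks for λ):
  λ = 4: algebraic multiplicity = 4, geometric multiplicity = 3

Determining the block sizes for each eigenvalue:
  λ = 4: 3 blocks summing to 4 forces exactly one block of size 2 and the rest size 1 → block sizes [2, 1, 1]

Assembling the blocks gives a Jordan form
J =
  [4, 1, 0, 0]
  [0, 4, 0, 0]
  [0, 0, 4, 0]
  [0, 0, 0, 4]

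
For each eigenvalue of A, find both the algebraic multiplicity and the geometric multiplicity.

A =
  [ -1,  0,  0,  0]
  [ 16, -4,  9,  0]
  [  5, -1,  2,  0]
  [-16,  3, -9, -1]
λ = -1: alg = 4, geom = 2

Step 1 — factor the characteristic polynomial to read off the algebraic multiplicities:
  χ_A(x) = (x + 1)^4

Step 2 — compute geometric multiplicities via the rank-nullity identity g(λ) = n − rank(A − λI):
  rank(A − (-1)·I) = 2, so dim ker(A − (-1)·I) = n − 2 = 2

Summary:
  λ = -1: algebraic multiplicity = 4, geometric multiplicity = 2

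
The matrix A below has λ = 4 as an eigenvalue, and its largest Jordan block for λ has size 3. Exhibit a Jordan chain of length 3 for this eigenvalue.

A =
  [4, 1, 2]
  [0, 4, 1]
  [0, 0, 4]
A Jordan chain for λ = 4 of length 3:
v_1 = (1, 0, 0)ᵀ
v_2 = (2, 1, 0)ᵀ
v_3 = (0, 0, 1)ᵀ

Let N = A − (4)·I. We want v_3 with N^3 v_3 = 0 but N^2 v_3 ≠ 0; then v_{j-1} := N · v_j for j = 3, …, 2.

Pick v_3 = (0, 0, 1)ᵀ.
Then v_2 = N · v_3 = (2, 1, 0)ᵀ.
Then v_1 = N · v_2 = (1, 0, 0)ᵀ.

Sanity check: (A − (4)·I) v_1 = (0, 0, 0)ᵀ = 0. ✓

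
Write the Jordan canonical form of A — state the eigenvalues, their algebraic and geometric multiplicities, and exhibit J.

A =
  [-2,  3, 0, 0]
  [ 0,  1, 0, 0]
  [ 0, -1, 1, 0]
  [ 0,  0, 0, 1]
J_1(-2) ⊕ J_2(1) ⊕ J_1(1)

The characteristic polynomial is
  det(x·I − A) = x^4 - x^3 - 3*x^2 + 5*x - 2 = (x - 1)^3*(x + 2)

Eigenvalues and multiplicities (the geometric multiplicity of λ is n − rank(A − λI), which equals the number of Jordan blocks for λ):
  λ = -2: algebraic multiplicity = 1, geometric multiplicity = 1
  λ = 1: algebraic multiplicity = 3, geometric multiplicity = 2

Determining the block sizes for each eigenvalue:
  λ = -2: one block (gm = 1), so the single block has size am = 1 → block sizes [1]
  λ = 1: 2 blocks summing to 3 forces exactly one block of size 2 and the rest size 1 → block sizes [2, 1]

Assembling the blocks gives a Jordan form
J =
  [-2, 0, 0, 0]
  [ 0, 1, 1, 0]
  [ 0, 0, 1, 0]
  [ 0, 0, 0, 1]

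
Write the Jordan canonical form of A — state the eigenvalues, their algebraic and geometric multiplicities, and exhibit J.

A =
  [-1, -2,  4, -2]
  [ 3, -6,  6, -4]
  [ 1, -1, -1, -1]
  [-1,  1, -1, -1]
J_1(-3) ⊕ J_2(-2) ⊕ J_1(-2)

The characteristic polynomial is
  det(x·I − A) = x^4 + 9*x^3 + 30*x^2 + 44*x + 24 = (x + 2)^3*(x + 3)

Eigenvalues and multiplicities (the geometric multiplicity of λ is n − rank(A − λI), which equals the number of Jordan blocks for λ):
  λ = -3: algebraic multiplicity = 1, geometric multiplicity = 1
  λ = -2: algebraic multiplicity = 3, geometric multiplicity = 2

Determining the block sizes for each eigenvalue:
  λ = -3: one block (gm = 1), so the single block has size am = 1 → block sizes [1]
  λ = -2: 2 blocks summing to 3 forces exactly one block of size 2 and the rest size 1 → block sizes [2, 1]

Assembling the blocks gives a Jordan form
J =
  [-3,  0,  0,  0]
  [ 0, -2,  1,  0]
  [ 0,  0, -2,  0]
  [ 0,  0,  0, -2]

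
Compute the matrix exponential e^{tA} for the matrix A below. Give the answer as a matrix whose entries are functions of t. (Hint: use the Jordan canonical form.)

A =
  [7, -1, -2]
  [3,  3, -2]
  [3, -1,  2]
e^{tA} =
  [3*t*exp(4*t) + exp(4*t), -t*exp(4*t), -2*t*exp(4*t)]
  [3*t*exp(4*t), -t*exp(4*t) + exp(4*t), -2*t*exp(4*t)]
  [3*t*exp(4*t), -t*exp(4*t), -2*t*exp(4*t) + exp(4*t)]

Strategy: write A = P · J · P⁻¹ where J is a Jordan canonical form, so e^{tA} = P · e^{tJ} · P⁻¹, and e^{tJ} can be computed block-by-block.

A has Jordan form
J =
  [4, 1, 0]
  [0, 4, 0]
  [0, 0, 4]
(up to reordering of blocks).

Per-block formulas:
  For a 2×2 Jordan block J_2(4): exp(t · J_2(4)) = e^(4t)·(I + t·N), where N is the 2×2 nilpotent shift.
  For a 1×1 block at λ = 4: exp(t · [4]) = [e^(4t)].

After assembling e^{tJ} and conjugating by P, we get:

e^{tA} =
  [3*t*exp(4*t) + exp(4*t), -t*exp(4*t), -2*t*exp(4*t)]
  [3*t*exp(4*t), -t*exp(4*t) + exp(4*t), -2*t*exp(4*t)]
  [3*t*exp(4*t), -t*exp(4*t), -2*t*exp(4*t) + exp(4*t)]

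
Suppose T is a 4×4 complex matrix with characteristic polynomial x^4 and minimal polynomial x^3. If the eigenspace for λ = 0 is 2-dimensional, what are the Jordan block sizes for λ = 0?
Block sizes for λ = 0: [3, 1]

Step 1 — from the characteristic polynomial, algebraic multiplicity of λ = 0 is 4. From dim ker(T − (0)·I) = 2, there are exactly 2 Jordan blocks for λ = 0.
Step 2 — from the minimal polynomial, the factor (x − 0)^3 tells us the largest block for λ = 0 has size 3.
Step 3 — with total size 4, 2 blocks, and largest block 3, the block sizes (in nonincreasing order) are [3, 1].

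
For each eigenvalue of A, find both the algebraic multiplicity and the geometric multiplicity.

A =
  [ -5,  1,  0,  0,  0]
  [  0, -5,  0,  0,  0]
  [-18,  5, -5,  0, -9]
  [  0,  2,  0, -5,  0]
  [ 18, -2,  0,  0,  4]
λ = -5: alg = 4, geom = 3; λ = 4: alg = 1, geom = 1

Step 1 — factor the characteristic polynomial to read off the algebraic multiplicities:
  χ_A(x) = (x - 4)*(x + 5)^4

Step 2 — compute geometric multiplicities via the rank-nullity identity g(λ) = n − rank(A − λI):
  rank(A − (-5)·I) = 2, so dim ker(A − (-5)·I) = n − 2 = 3
  rank(A − (4)·I) = 4, so dim ker(A − (4)·I) = n − 4 = 1

Summary:
  λ = -5: algebraic multiplicity = 4, geometric multiplicity = 3
  λ = 4: algebraic multiplicity = 1, geometric multiplicity = 1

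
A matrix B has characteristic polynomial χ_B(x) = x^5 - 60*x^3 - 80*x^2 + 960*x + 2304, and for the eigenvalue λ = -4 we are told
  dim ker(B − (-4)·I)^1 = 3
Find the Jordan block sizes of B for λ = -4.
Block sizes for λ = -4: [1, 1, 1]

From the dimensions of kernels of powers, the number of Jordan blocks of size at least j is d_j − d_{j−1} where d_j = dim ker(N^j) (with d_0 = 0). Computing the differences gives [3].
The number of blocks of size exactly k is (#blocks of size ≥ k) − (#blocks of size ≥ k + 1), so the partition is: 3 block(s) of size 1.
In nonincreasing order the block sizes are [1, 1, 1].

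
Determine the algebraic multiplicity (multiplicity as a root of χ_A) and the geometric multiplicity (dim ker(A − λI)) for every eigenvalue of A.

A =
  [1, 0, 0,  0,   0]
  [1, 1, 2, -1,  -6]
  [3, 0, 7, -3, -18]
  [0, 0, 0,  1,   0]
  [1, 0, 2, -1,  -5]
λ = 1: alg = 5, geom = 4

Step 1 — factor the characteristic polynomial to read off the algebraic multiplicities:
  χ_A(x) = (x - 1)^5

Step 2 — compute geometric multiplicities via the rank-nullity identity g(λ) = n − rank(A − λI):
  rank(A − (1)·I) = 1, so dim ker(A − (1)·I) = n − 1 = 4

Summary:
  λ = 1: algebraic multiplicity = 5, geometric multiplicity = 4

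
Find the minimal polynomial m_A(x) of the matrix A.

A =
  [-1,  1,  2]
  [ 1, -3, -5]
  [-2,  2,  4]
x^3

The characteristic polynomial is χ_A(x) = x^3, so the eigenvalues are known. The minimal polynomial is
  m_A(x) = Π_λ (x − λ)^{k_λ}
where k_λ is the size of the *largest* Jordan block for λ (equivalently, the smallest k with (A − λI)^k v = 0 for every generalised eigenvector v of λ).

  λ = 0: largest Jordan block has size 3, contributing (x − 0)^3

So m_A(x) = x^3 = x^3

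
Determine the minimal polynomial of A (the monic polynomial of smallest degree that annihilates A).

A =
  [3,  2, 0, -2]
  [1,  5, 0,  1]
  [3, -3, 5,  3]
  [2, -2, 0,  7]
x^3 - 15*x^2 + 75*x - 125

The characteristic polynomial is χ_A(x) = (x - 5)^4, so the eigenvalues are known. The minimal polynomial is
  m_A(x) = Π_λ (x − λ)^{k_λ}
where k_λ is the size of the *largest* Jordan block for λ (equivalently, the smallest k with (A − λI)^k v = 0 for every generalised eigenvector v of λ).

  λ = 5: largest Jordan block has size 3, contributing (x − 5)^3

So m_A(x) = (x - 5)^3 = x^3 - 15*x^2 + 75*x - 125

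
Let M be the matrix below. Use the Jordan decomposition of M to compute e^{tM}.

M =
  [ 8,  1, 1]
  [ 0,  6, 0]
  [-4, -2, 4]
e^{tM} =
  [2*t*exp(6*t) + exp(6*t), t*exp(6*t), t*exp(6*t)]
  [0, exp(6*t), 0]
  [-4*t*exp(6*t), -2*t*exp(6*t), -2*t*exp(6*t) + exp(6*t)]

Strategy: write M = P · J · P⁻¹ where J is a Jordan canonical form, so e^{tM} = P · e^{tJ} · P⁻¹, and e^{tJ} can be computed block-by-block.

M has Jordan form
J =
  [6, 1, 0]
  [0, 6, 0]
  [0, 0, 6]
(up to reordering of blocks).

Per-block formulas:
  For a 1×1 block at λ = 6: exp(t · [6]) = [e^(6t)].
  For a 2×2 Jordan block J_2(6): exp(t · J_2(6)) = e^(6t)·(I + t·N), where N is the 2×2 nilpotent shift.

After assembling e^{tJ} and conjugating by P, we get:

e^{tM} =
  [2*t*exp(6*t) + exp(6*t), t*exp(6*t), t*exp(6*t)]
  [0, exp(6*t), 0]
  [-4*t*exp(6*t), -2*t*exp(6*t), -2*t*exp(6*t) + exp(6*t)]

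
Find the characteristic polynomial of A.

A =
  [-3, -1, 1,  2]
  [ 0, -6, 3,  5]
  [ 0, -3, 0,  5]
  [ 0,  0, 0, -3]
x^4 + 12*x^3 + 54*x^2 + 108*x + 81

Expanding det(x·I − A) (e.g. by cofactor expansion or by noting that A is similar to its Jordan form J, which has the same characteristic polynomial as A) gives
  χ_A(x) = x^4 + 12*x^3 + 54*x^2 + 108*x + 81
which factors as (x + 3)^4. The eigenvalues (with algebraic multiplicities) are λ = -3 with multiplicity 4.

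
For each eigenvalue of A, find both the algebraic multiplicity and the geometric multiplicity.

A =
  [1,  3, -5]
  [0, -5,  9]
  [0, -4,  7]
λ = 1: alg = 3, geom = 1

Step 1 — factor the characteristic polynomial to read off the algebraic multiplicities:
  χ_A(x) = (x - 1)^3

Step 2 — compute geometric multiplicities via the rank-nullity identity g(λ) = n − rank(A − λI):
  rank(A − (1)·I) = 2, so dim ker(A − (1)·I) = n − 2 = 1

Summary:
  λ = 1: algebraic multiplicity = 3, geometric multiplicity = 1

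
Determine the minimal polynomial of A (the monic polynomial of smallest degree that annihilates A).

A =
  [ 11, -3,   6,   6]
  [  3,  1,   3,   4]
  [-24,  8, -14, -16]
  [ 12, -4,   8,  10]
x^3 - 6*x^2 + 12*x - 8

The characteristic polynomial is χ_A(x) = (x - 2)^4, so the eigenvalues are known. The minimal polynomial is
  m_A(x) = Π_λ (x − λ)^{k_λ}
where k_λ is the size of the *largest* Jordan block for λ (equivalently, the smallest k with (A − λI)^k v = 0 for every generalised eigenvector v of λ).

  λ = 2: largest Jordan block has size 3, contributing (x − 2)^3

So m_A(x) = (x - 2)^3 = x^3 - 6*x^2 + 12*x - 8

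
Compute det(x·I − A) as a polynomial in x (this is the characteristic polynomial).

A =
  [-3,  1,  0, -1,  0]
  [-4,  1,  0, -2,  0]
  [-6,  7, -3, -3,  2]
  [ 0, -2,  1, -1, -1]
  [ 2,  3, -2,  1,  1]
x^5 + 5*x^4 + 10*x^3 + 10*x^2 + 5*x + 1

Expanding det(x·I − A) (e.g. by cofactor expansion or by noting that A is similar to its Jordan form J, which has the same characteristic polynomial as A) gives
  χ_A(x) = x^5 + 5*x^4 + 10*x^3 + 10*x^2 + 5*x + 1
which factors as (x + 1)^5. The eigenvalues (with algebraic multiplicities) are λ = -1 with multiplicity 5.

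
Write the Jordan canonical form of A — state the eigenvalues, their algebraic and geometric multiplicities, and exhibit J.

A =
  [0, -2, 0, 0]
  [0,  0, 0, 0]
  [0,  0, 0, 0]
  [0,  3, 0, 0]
J_2(0) ⊕ J_1(0) ⊕ J_1(0)

The characteristic polynomial is
  det(x·I − A) = x^4

Eigenvalues and multiplicities (the geometric multiplicity of λ is n − rank(A − λI), which equals the number of Jordan blocks for λ):
  λ = 0: algebraic multiplicity = 4, geometric multiplicity = 3

Determining the block sizes for each eigenvalue:
  λ = 0: 3 blocks summing to 4 forces exactly one block of size 2 and the rest size 1 → block sizes [2, 1, 1]

Assembling the blocks gives a Jordan form
J =
  [0, 1, 0, 0]
  [0, 0, 0, 0]
  [0, 0, 0, 0]
  [0, 0, 0, 0]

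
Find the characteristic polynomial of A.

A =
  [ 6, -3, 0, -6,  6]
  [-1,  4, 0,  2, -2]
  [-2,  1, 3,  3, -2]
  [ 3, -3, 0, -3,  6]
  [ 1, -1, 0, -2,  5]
x^5 - 15*x^4 + 90*x^3 - 270*x^2 + 405*x - 243

Expanding det(x·I − A) (e.g. by cofactor expansion or by noting that A is similar to its Jordan form J, which has the same characteristic polynomial as A) gives
  χ_A(x) = x^5 - 15*x^4 + 90*x^3 - 270*x^2 + 405*x - 243
which factors as (x - 3)^5. The eigenvalues (with algebraic multiplicities) are λ = 3 with multiplicity 5.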